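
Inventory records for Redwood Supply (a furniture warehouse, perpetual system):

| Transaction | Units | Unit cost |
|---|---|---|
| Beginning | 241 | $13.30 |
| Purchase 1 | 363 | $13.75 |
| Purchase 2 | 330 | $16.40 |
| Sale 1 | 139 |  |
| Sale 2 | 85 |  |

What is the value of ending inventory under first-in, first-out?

Ending inventory = $10,629.35

Sale 1 (139) [FIFO — oldest first]: 139 @ $13.30 = $1,848.70
Sale 2 (85) [FIFO — oldest first]: 85 @ $13.30 = $1,130.50
Total COGS = $1,848.70 + $1,130.50 = $2,979.20
Ending inventory: 17 @ $13.30 + 363 @ $13.75 + 330 @ $16.40 = $10,629.35
Check: goods available $13,608.55 = COGS $2,979.20 + ending $10,629.35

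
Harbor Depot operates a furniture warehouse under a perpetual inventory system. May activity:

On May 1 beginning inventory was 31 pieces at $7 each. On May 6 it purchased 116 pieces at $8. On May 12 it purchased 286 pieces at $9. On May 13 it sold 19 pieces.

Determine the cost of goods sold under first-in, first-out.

COGS = $133

May 13, 19 sold [FIFO — oldest first]: 19 @ $7 = $133
Ending inventory: 12 @ $7 + 116 @ $8 + 286 @ $9 = $3,586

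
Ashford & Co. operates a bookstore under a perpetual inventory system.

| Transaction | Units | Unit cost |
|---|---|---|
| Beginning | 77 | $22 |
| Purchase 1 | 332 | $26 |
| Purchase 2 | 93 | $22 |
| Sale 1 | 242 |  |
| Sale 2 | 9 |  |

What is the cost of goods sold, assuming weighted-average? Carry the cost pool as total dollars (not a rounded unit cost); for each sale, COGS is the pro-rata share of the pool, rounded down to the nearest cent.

After Beginning: 77 on hand, pool $1,694.00 (≈ $22.0000 each)
After Purchase 1: 409 on hand, pool $10,326.00 (≈ $25.2469 each)
After Purchase 2: 502 on hand, pool $12,372.00 (≈ $24.6454 each)
Sale 1, sell 242: 242/502 × $12,372.00 → $5,964.19
Sale 2, sell 9: 9/260 × $6,407.81 → $221.80
Total COGS = $5,964.19 + $221.80 = $6,185.99
Ending inventory (cost pool remaining) = $6,186.01
Check: goods available $12,372.00 = COGS $6,185.99 + ending $6,186.01

COGS = $6,185.99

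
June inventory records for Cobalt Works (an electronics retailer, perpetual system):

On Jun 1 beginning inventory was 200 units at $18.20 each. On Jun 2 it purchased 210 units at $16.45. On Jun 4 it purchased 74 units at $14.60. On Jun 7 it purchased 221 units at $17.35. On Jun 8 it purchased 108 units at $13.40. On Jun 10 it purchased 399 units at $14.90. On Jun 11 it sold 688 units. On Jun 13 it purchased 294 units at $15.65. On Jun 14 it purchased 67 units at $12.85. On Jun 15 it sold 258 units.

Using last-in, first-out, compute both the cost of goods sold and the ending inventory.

COGS = $14,382.75; ending inventory = $10,480.85

Jun 11, 688 sold [LIFO — newest first]: 399 @ $14.90 + 108 @ $13.40 + 181 @ $17.35 = $10,532.65
Jun 15, 258 sold [LIFO — newest first]: 67 @ $12.85 + 191 @ $15.65 = $3,850.10
Total COGS = $10,532.65 + $3,850.10 = $14,382.75
Ending inventory: 200 @ $18.20 + 210 @ $16.45 + 74 @ $14.60 + 40 @ $17.35 + 103 @ $15.65 = $10,480.85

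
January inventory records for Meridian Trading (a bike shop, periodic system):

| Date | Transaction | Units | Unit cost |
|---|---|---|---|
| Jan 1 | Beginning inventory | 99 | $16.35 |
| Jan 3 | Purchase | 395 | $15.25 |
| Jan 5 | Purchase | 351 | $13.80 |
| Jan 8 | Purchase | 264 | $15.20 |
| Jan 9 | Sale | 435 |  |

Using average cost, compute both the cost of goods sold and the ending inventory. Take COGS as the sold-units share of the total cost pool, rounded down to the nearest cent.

COGS = $6,471.65; ending inventory = $10,027.35

Jan 9, sell 435: 435/1109 × $16,499.00 → $6,471.65
Ending inventory (cost pool remaining) = $10,027.35
Check: goods available $16,499.00 = COGS $6,471.65 + ending $10,027.35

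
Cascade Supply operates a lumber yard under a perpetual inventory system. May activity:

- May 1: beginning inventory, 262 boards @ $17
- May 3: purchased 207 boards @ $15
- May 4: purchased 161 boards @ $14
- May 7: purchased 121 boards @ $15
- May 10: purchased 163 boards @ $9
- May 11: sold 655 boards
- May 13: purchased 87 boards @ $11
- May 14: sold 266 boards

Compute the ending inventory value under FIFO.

Ending inventory = $880

May 11, 655 sold [FIFO — oldest first]: 262 @ $17 + 207 @ $15 + 161 @ $14 + 25 @ $15 = $10,188
May 14, 266 sold [FIFO — oldest first]: 96 @ $15 + 163 @ $9 + 7 @ $11 = $2,984
Total COGS = $10,188 + $2,984 = $13,172
Ending inventory: 80 @ $11 = $880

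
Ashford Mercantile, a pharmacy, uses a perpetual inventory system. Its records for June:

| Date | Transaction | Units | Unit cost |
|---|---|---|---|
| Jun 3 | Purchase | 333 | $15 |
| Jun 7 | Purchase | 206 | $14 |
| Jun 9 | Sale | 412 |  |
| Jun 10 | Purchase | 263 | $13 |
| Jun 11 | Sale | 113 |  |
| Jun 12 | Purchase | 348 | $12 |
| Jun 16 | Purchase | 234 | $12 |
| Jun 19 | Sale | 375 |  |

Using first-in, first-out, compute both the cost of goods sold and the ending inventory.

COGS = $12,474; ending inventory = $5,808

Jun 9, 412 sold [FIFO — oldest first]: 333 @ $15 + 79 @ $14 = $6,101
Jun 11, 113 sold [FIFO — oldest first]: 113 @ $14 = $1,582
Jun 19, 375 sold [FIFO — oldest first]: 14 @ $14 + 263 @ $13 + 98 @ $12 = $4,791
Total COGS = $6,101 + $1,582 + $4,791 = $12,474
Ending inventory: 250 @ $12 + 234 @ $12 = $5,808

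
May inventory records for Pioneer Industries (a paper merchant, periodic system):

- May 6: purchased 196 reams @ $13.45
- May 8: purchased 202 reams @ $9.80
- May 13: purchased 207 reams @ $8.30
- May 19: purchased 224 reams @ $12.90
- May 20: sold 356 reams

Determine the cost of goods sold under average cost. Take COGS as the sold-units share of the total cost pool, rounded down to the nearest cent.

COGS = $3,960.87

May 20, sell 356: 356/829 × $9,223.50 → $3,960.87
Ending inventory (cost pool remaining) = $5,262.63
Check: goods available $9,223.50 = COGS $3,960.87 + ending $5,262.63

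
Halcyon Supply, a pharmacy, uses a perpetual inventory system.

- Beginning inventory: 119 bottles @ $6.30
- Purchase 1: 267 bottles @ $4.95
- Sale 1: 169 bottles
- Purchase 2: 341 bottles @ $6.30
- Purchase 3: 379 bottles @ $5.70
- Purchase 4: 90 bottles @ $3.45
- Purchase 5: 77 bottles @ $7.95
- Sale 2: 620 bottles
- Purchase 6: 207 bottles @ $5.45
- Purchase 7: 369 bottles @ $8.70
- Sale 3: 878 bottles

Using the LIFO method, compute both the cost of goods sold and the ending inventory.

Sale 1 (169) [LIFO — newest first]: 169 @ $4.95 = $836.55
Sale 2 (620) [LIFO — newest first]: 77 @ $7.95 + 90 @ $3.45 + 379 @ $5.70 + 74 @ $6.30 = $3,549.15
Sale 3 (878) [LIFO — newest first]: 369 @ $8.70 + 207 @ $5.45 + 267 @ $6.30 + 35 @ $4.95 = $6,193.80
Total COGS = $836.55 + $3,549.15 + $6,193.80 = $10,579.50
Ending inventory: 119 @ $6.30 + 63 @ $4.95 = $1,061.55

COGS = $10,579.50; ending inventory = $1,061.55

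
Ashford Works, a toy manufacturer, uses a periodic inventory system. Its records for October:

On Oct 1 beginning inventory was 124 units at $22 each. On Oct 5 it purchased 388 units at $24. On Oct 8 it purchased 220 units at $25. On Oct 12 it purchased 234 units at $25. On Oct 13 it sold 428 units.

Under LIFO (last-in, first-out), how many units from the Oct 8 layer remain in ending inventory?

Oct 13, 428 sold [LIFO — newest first]: 234 @ $25 + 194 @ $25 = $10,700
Ending inventory: 124 @ $22 + 388 @ $24 + 26 @ $25 = $12,690

26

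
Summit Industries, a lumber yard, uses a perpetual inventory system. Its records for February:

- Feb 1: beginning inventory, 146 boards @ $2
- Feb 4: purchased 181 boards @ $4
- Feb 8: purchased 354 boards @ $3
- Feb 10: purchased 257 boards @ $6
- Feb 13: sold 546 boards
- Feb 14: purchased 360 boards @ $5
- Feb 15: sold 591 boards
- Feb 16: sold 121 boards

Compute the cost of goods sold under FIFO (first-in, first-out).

Feb 13, 546 sold [FIFO — oldest first]: 146 @ $2 + 181 @ $4 + 219 @ $3 = $1,673
Feb 15, 591 sold [FIFO — oldest first]: 135 @ $3 + 257 @ $6 + 199 @ $5 = $2,942
Feb 16, 121 sold [FIFO — oldest first]: 121 @ $5 = $605
Total COGS = $1,673 + $2,942 + $605 = $5,220
Ending inventory: 40 @ $5 = $200
Check: goods available $5,420 = COGS $5,220 + ending $200

COGS = $5,220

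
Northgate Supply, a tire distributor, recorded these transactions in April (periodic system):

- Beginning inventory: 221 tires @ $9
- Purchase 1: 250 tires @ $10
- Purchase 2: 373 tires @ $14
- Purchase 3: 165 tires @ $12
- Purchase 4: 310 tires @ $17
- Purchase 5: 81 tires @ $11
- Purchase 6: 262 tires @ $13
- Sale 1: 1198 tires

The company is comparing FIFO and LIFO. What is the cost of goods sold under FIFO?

FIFO COGS: 221 @ $9 + 250 @ $10 + 373 @ $14 + 165 @ $12 + 189 @ $17 = $14,904
LIFO COGS: 262 @ $13 + 81 @ $11 + 310 @ $17 + 165 @ $12 + 373 @ $14 + 7 @ $10 = $16,839

COGS = $14,904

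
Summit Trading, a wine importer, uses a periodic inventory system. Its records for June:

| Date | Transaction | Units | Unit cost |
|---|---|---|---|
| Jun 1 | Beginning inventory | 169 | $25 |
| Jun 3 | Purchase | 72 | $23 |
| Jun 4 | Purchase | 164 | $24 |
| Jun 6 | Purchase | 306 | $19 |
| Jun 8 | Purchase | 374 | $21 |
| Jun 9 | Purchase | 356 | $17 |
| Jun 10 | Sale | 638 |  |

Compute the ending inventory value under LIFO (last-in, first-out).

Jun 10, 638 sold [LIFO — newest first]: 356 @ $17 + 282 @ $21 = $11,974
Ending inventory: 169 @ $25 + 72 @ $23 + 164 @ $24 + 306 @ $19 + 92 @ $21 = $17,563

Ending inventory = $17,563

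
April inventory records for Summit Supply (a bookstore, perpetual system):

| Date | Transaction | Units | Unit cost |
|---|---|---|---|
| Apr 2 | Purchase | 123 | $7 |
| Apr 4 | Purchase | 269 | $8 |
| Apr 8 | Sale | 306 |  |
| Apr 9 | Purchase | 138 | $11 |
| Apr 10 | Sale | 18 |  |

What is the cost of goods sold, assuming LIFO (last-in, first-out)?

COGS = $2,609

Apr 8, 306 sold [LIFO — newest first]: 269 @ $8 + 37 @ $7 = $2,411
Apr 10, 18 sold [LIFO — newest first]: 18 @ $11 = $198
Total COGS = $2,411 + $198 = $2,609
Ending inventory: 86 @ $7 + 120 @ $11 = $1,922
Check: goods available $4,531 = COGS $2,609 + ending $1,922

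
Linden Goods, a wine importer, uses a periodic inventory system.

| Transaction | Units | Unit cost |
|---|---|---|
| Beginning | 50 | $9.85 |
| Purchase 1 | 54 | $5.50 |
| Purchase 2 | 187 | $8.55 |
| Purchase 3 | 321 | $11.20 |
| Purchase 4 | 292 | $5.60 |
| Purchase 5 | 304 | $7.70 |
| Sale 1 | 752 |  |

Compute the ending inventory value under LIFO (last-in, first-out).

Ending inventory = $4,236.35

Sale 1 (752) [LIFO — newest first]: 304 @ $7.70 + 292 @ $5.60 + 156 @ $11.20 = $5,723.20
Ending inventory: 50 @ $9.85 + 54 @ $5.50 + 187 @ $8.55 + 165 @ $11.20 = $4,236.35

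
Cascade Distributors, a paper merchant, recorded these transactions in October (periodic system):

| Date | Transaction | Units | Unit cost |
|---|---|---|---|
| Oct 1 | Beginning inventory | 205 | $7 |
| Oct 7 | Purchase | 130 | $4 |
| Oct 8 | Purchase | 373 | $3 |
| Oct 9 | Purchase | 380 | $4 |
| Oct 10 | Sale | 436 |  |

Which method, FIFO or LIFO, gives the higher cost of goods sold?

FIFO COGS: 205 @ $7 + 130 @ $4 + 101 @ $3 = $2,258
LIFO COGS: 380 @ $4 + 56 @ $3 = $1,688

FIFO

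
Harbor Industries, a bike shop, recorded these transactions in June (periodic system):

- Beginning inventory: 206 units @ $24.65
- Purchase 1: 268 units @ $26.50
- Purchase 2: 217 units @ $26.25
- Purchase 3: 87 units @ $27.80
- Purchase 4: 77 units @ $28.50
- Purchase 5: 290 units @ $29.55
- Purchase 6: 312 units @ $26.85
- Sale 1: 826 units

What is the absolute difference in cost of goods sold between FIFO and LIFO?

$1,472.05

FIFO COGS: 206 @ $24.65 + 268 @ $26.50 + 217 @ $26.25 + 87 @ $27.80 + 48 @ $28.50 = $21,662.75
LIFO COGS: 312 @ $26.85 + 290 @ $29.55 + 77 @ $28.50 + 87 @ $27.80 + 60 @ $26.25 = $23,134.80
Difference = |$21,662.75 − $23,134.80| = $1,472.05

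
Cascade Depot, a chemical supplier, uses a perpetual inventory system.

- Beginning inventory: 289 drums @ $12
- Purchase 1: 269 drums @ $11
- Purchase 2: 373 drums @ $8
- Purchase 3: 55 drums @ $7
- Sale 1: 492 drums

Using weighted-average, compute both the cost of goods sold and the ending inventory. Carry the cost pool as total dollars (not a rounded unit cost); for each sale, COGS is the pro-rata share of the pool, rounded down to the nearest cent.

COGS = $4,888.06; ending inventory = $4,907.94

After Beginning: 289 on hand, pool $3,468.00 (≈ $12.0000 each)
After Purchase 1: 558 on hand, pool $6,427.00 (≈ $11.5179 each)
After Purchase 2: 931 on hand, pool $9,411.00 (≈ $10.1085 each)
After Purchase 3: 986 on hand, pool $9,796.00 (≈ $9.9351 each)
Sale 1, sell 492: 492/986 × $9,796.00 → $4,888.06
Ending inventory (cost pool remaining) = $4,907.94
Check: goods available $9,796.00 = COGS $4,888.06 + ending $4,907.94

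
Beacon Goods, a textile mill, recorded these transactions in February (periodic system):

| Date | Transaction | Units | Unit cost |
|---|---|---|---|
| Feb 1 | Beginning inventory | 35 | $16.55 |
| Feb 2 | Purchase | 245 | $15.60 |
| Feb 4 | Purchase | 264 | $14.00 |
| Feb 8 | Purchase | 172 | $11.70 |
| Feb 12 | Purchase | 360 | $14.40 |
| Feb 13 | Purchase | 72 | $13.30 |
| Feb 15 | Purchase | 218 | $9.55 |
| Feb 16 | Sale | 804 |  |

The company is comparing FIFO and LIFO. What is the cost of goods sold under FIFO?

FIFO COGS: 35 @ $16.55 + 245 @ $15.60 + 264 @ $14.00 + 172 @ $11.70 + 88 @ $14.40 = $11,376.85
LIFO COGS: 218 @ $9.55 + 72 @ $13.30 + 360 @ $14.40 + 154 @ $11.70 = $10,025.30

COGS = $11,376.85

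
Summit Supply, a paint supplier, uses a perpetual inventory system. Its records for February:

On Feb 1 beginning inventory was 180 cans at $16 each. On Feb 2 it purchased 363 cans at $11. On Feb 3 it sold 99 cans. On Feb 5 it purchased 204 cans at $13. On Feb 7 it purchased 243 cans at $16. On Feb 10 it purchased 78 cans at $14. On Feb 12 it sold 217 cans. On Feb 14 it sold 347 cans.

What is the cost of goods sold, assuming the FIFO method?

COGS = $8,433

Feb 3, 99 sold [FIFO — oldest first]: 99 @ $16 = $1,584
Feb 12, 217 sold [FIFO — oldest first]: 81 @ $16 + 136 @ $11 = $2,792
Feb 14, 347 sold [FIFO — oldest first]: 227 @ $11 + 120 @ $13 = $4,057
Total COGS = $1,584 + $2,792 + $4,057 = $8,433
Ending inventory: 84 @ $13 + 243 @ $16 + 78 @ $14 = $6,072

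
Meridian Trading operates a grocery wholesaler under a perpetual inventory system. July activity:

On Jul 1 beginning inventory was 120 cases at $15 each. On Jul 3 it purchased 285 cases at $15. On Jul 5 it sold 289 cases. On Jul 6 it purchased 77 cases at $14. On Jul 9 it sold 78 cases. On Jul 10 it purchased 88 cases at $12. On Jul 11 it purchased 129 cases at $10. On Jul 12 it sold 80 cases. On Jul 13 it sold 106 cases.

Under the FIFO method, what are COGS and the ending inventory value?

COGS = $8,005; ending inventory = $1,494

Jul 5, 289 sold [FIFO — oldest first]: 120 @ $15 + 169 @ $15 = $4,335
Jul 9, 78 sold [FIFO — oldest first]: 78 @ $15 = $1,170
Jul 12, 80 sold [FIFO — oldest first]: 38 @ $15 + 42 @ $14 = $1,158
Jul 13, 106 sold [FIFO — oldest first]: 35 @ $14 + 71 @ $12 = $1,342
Total COGS = $4,335 + $1,170 + $1,158 + $1,342 = $8,005
Ending inventory: 17 @ $12 + 129 @ $10 = $1,494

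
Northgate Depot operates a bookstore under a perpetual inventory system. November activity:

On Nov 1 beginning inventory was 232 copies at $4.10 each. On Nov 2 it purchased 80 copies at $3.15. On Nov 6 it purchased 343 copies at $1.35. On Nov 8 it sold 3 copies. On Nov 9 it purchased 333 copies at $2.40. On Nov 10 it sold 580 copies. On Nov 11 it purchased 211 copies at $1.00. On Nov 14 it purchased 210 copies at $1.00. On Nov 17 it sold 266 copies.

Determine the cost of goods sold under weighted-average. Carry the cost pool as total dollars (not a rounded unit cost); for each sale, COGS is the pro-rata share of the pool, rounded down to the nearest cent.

After Nov 1: 232 on hand, pool $951.20 (≈ $4.1000 each)
After Nov 2: 312 on hand, pool $1,203.20 (≈ $3.8564 each)
After Nov 6: 655 on hand, pool $1,666.25 (≈ $2.5439 each)
Nov 8, sell 3: 3/655 × $1,666.25 → $7.63
After Nov 9: 985 on hand, pool $2,457.82 (≈ $2.4952 each)
Nov 10, sell 580: 580/985 × $2,457.82 → $1,447.24
After Nov 11: 616 on hand, pool $1,221.58 (≈ $1.9831 each)
After Nov 14: 826 on hand, pool $1,431.58 (≈ $1.7331 each)
Nov 17, sell 266: 266/826 × $1,431.58 → $461.01
Total COGS = $7.63 + $1,447.24 + $461.01 = $1,915.88
Ending inventory (cost pool remaining) = $970.57
Check: goods available $2,886.45 = COGS $1,915.88 + ending $970.57

COGS = $1,915.88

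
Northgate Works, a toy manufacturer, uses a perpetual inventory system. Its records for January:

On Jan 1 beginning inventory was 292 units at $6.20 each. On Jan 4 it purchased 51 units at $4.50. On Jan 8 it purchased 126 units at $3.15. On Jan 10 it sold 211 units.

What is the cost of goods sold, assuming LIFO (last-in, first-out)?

Jan 10, 211 sold [LIFO — newest first]: 126 @ $3.15 + 51 @ $4.50 + 34 @ $6.20 = $837.20
Ending inventory: 258 @ $6.20 = $1,599.60
Check: goods available $2,436.80 = COGS $837.20 + ending $1,599.60

COGS = $837.20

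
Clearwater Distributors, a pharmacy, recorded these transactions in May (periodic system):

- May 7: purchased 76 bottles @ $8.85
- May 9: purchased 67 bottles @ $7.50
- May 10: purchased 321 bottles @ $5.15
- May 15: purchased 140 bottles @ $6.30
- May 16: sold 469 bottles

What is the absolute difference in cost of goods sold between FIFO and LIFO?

$264.60

FIFO COGS: 76 @ $8.85 + 67 @ $7.50 + 321 @ $5.15 + 5 @ $6.30 = $2,859.75
LIFO COGS: 140 @ $6.30 + 321 @ $5.15 + 8 @ $7.50 = $2,595.15
Difference = |$2,859.75 − $2,595.15| = $264.60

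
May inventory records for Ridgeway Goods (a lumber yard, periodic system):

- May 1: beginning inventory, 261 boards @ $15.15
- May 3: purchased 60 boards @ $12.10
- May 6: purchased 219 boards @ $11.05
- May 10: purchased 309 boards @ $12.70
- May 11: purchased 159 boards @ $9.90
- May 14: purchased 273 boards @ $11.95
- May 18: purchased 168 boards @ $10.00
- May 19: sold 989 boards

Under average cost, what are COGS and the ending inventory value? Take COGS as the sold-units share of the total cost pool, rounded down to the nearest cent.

COGS = $11,972.32; ending inventory = $5,568.53

May 19, sell 989: 989/1449 × $17,540.85 → $11,972.32
Ending inventory (cost pool remaining) = $5,568.53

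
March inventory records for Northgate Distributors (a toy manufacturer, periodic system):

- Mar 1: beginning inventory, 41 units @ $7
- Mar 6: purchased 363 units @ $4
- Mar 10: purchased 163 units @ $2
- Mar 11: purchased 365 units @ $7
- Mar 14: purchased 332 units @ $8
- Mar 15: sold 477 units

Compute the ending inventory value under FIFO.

Mar 15, 477 sold [FIFO — oldest first]: 41 @ $7 + 363 @ $4 + 73 @ $2 = $1,885
Ending inventory: 90 @ $2 + 365 @ $7 + 332 @ $8 = $5,391

Ending inventory = $5,391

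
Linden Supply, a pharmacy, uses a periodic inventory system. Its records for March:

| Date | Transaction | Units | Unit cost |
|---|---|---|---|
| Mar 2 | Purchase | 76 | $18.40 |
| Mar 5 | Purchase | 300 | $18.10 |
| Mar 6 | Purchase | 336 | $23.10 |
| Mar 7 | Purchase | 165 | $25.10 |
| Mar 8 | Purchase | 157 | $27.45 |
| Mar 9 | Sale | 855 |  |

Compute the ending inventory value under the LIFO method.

Mar 9, 855 sold [LIFO — newest first]: 157 @ $27.45 + 165 @ $25.10 + 336 @ $23.10 + 197 @ $18.10 = $19,778.45
Ending inventory: 76 @ $18.40 + 103 @ $18.10 = $3,262.70
Check: goods available $23,041.15 = COGS $19,778.45 + ending $3,262.70

Ending inventory = $3,262.70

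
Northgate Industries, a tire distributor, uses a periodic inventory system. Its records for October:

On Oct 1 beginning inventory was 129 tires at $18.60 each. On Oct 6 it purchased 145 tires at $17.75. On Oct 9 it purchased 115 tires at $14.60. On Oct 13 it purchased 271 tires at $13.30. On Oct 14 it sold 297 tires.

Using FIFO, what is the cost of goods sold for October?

COGS = $5,308.95

Oct 14, 297 sold [FIFO — oldest first]: 129 @ $18.60 + 145 @ $17.75 + 23 @ $14.60 = $5,308.95
Ending inventory: 92 @ $14.60 + 271 @ $13.30 = $4,947.50
Check: goods available $10,256.45 = COGS $5,308.95 + ending $4,947.50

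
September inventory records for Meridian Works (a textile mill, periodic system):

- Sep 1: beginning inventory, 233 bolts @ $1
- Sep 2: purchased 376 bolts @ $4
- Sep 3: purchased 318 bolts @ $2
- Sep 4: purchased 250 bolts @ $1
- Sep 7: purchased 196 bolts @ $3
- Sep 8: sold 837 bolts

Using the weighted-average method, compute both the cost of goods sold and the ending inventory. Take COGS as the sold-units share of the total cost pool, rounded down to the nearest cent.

COGS = $1,957.47; ending inventory = $1,253.53

Sep 8, sell 837: 837/1373 × $3,211.00 → $1,957.47
Ending inventory (cost pool remaining) = $1,253.53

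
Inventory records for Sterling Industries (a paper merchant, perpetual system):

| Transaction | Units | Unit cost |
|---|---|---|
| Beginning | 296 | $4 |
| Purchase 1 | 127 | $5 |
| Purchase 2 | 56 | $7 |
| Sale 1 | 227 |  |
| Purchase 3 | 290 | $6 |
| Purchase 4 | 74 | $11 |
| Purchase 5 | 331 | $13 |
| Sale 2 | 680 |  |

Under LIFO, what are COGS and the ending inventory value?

COGS = $7,970; ending inventory = $1,098

Sale 1 (227) [LIFO — newest first]: 56 @ $7 + 127 @ $5 + 44 @ $4 = $1,203
Sale 2 (680) [LIFO — newest first]: 331 @ $13 + 74 @ $11 + 275 @ $6 = $6,767
Total COGS = $1,203 + $6,767 = $7,970
Ending inventory: 252 @ $4 + 15 @ $6 = $1,098
Check: goods available $9,068 = COGS $7,970 + ending $1,098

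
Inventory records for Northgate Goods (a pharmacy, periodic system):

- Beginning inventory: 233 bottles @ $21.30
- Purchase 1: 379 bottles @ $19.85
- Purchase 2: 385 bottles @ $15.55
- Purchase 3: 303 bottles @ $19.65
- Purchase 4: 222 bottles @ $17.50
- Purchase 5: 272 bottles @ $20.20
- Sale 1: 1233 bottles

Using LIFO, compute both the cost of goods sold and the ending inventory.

Sale 1 (1233) [LIFO — newest first]: 272 @ $20.20 + 222 @ $17.50 + 303 @ $19.65 + 385 @ $15.55 + 51 @ $19.85 = $22,332.45
Ending inventory: 233 @ $21.30 + 328 @ $19.85 = $11,473.70

COGS = $22,332.45; ending inventory = $11,473.70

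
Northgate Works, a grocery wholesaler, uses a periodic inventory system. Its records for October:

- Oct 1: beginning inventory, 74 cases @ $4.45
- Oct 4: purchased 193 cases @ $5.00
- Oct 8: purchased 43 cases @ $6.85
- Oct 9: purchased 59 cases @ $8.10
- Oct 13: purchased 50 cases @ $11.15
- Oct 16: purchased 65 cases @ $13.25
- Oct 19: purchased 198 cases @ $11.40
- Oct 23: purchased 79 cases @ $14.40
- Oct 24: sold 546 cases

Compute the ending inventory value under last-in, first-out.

Oct 24, 546 sold [LIFO — newest first]: 79 @ $14.40 + 198 @ $11.40 + 65 @ $13.25 + 50 @ $11.15 + 59 @ $8.10 + 43 @ $6.85 + 52 @ $5.00 = $5,846.00
Ending inventory: 74 @ $4.45 + 141 @ $5.00 = $1,034.30

Ending inventory = $1,034.30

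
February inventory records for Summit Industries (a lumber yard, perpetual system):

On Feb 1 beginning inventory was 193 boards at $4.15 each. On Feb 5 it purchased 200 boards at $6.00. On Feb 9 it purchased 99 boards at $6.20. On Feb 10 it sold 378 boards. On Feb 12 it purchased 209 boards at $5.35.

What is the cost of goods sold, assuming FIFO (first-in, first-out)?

COGS = $1,910.95

Feb 10, 378 sold [FIFO — oldest first]: 193 @ $4.15 + 185 @ $6.00 = $1,910.95
Ending inventory: 15 @ $6.00 + 99 @ $6.20 + 209 @ $5.35 = $1,821.95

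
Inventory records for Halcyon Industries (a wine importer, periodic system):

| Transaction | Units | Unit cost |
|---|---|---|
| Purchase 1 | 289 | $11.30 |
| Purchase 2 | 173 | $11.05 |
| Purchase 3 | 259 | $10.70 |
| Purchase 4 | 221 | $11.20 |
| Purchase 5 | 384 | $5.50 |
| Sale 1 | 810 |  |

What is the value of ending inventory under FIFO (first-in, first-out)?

Sale 1 (810) [FIFO — oldest first]: 289 @ $11.30 + 173 @ $11.05 + 259 @ $10.70 + 89 @ $11.20 = $8,945.45
Ending inventory: 132 @ $11.20 + 384 @ $5.50 = $3,590.40

Ending inventory = $3,590.40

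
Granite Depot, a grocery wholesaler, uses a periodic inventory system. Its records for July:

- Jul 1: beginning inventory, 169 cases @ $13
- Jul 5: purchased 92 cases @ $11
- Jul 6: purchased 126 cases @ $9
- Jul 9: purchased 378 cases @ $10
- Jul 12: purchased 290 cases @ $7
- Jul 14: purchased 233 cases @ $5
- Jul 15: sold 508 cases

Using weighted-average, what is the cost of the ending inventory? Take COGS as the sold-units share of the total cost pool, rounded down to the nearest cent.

Jul 15, sell 508: 508/1288 × $11,318.00 → $4,463.93
Ending inventory (cost pool remaining) = $6,854.07

Ending inventory = $6,854.07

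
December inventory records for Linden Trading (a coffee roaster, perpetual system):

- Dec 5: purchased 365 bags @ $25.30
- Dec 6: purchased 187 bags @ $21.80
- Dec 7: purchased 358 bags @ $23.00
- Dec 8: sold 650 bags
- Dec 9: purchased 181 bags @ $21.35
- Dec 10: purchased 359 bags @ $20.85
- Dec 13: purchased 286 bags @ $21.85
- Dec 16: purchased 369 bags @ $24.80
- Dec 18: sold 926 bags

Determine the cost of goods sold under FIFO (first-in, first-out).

Dec 8, 650 sold [FIFO — oldest first]: 365 @ $25.30 + 187 @ $21.80 + 98 @ $23.00 = $15,565.10
Dec 18, 926 sold [FIFO — oldest first]: 260 @ $23.00 + 181 @ $21.35 + 359 @ $20.85 + 126 @ $21.85 = $20,082.60
Total COGS = $15,565.10 + $20,082.60 = $35,647.70
Ending inventory: 160 @ $21.85 + 369 @ $24.80 = $12,647.20
Check: goods available $48,294.90 = COGS $35,647.70 + ending $12,647.20

COGS = $35,647.70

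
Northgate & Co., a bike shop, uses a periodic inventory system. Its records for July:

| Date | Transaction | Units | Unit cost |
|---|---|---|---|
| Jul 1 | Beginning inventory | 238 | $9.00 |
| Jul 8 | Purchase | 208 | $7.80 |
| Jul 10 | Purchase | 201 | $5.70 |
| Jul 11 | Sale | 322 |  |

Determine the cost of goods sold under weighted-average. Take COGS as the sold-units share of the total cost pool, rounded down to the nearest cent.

Jul 11, sell 322: 322/647 × $4,910.10 → $2,443.66
Ending inventory (cost pool remaining) = $2,466.44

COGS = $2,443.66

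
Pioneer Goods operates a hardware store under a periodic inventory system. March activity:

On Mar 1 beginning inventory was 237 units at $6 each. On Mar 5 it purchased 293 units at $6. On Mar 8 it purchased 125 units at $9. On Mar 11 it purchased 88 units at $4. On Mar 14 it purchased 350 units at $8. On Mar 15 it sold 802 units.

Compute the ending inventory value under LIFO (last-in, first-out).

Ending inventory = $1,746

Mar 15, 802 sold [LIFO — newest first]: 350 @ $8 + 88 @ $4 + 125 @ $9 + 239 @ $6 = $5,711
Ending inventory: 237 @ $6 + 54 @ $6 = $1,746
Check: goods available $7,457 = COGS $5,711 + ending $1,746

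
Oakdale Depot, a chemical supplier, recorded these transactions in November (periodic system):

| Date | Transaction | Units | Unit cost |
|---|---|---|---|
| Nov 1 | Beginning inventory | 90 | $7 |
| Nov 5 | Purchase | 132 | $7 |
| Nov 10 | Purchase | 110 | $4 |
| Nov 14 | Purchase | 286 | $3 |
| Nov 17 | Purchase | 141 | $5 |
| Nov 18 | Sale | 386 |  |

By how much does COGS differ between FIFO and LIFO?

$716

FIFO COGS: 90 @ $7 + 132 @ $7 + 110 @ $4 + 54 @ $3 = $2,156
LIFO COGS: 141 @ $5 + 245 @ $3 = $1,440
Difference = |$2,156 − $1,440| = $716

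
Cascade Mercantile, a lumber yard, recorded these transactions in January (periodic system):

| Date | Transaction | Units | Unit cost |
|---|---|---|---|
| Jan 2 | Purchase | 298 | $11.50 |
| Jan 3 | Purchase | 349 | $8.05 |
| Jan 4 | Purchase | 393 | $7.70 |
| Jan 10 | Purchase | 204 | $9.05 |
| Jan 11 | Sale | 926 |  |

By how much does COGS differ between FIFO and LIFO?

FIFO COGS: 298 @ $11.50 + 349 @ $8.05 + 279 @ $7.70 = $8,384.75
LIFO COGS: 204 @ $9.05 + 393 @ $7.70 + 329 @ $8.05 = $7,520.75
Difference = |$8,384.75 − $7,520.75| = $864.00

$864.00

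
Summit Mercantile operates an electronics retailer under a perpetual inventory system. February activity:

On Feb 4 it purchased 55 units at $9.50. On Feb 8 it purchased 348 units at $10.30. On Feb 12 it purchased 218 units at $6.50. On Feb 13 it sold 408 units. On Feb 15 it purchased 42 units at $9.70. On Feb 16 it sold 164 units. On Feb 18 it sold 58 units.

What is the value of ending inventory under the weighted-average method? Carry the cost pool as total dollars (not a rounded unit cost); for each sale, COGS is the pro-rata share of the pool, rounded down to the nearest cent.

After Feb 4: 55 on hand, pool $522.50 (≈ $9.5000 each)
After Feb 8: 403 on hand, pool $4,106.90 (≈ $10.1908 each)
After Feb 12: 621 on hand, pool $5,523.90 (≈ $8.8952 each)
Feb 13, sell 408: 408/621 × $5,523.90 → $3,629.22
After Feb 15: 255 on hand, pool $2,302.08 (≈ $9.0278 each)
Feb 16, sell 164: 164/255 × $2,302.08 → $1,480.55
Feb 18, sell 58: 58/91 × $821.53 → $523.61
Total COGS = $3,629.22 + $1,480.55 + $523.61 = $5,633.38
Ending inventory (cost pool remaining) = $297.92
Check: goods available $5,931.30 = COGS $5,633.38 + ending $297.92

Ending inventory = $297.92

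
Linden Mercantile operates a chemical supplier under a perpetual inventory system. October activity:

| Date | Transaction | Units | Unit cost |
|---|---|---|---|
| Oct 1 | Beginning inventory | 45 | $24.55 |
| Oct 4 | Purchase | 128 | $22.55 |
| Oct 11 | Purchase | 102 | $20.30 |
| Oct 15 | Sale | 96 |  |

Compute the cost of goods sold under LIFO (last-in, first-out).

COGS = $1,948.80

Oct 15, 96 sold [LIFO — newest first]: 96 @ $20.30 = $1,948.80
Ending inventory: 45 @ $24.55 + 128 @ $22.55 + 6 @ $20.30 = $4,112.95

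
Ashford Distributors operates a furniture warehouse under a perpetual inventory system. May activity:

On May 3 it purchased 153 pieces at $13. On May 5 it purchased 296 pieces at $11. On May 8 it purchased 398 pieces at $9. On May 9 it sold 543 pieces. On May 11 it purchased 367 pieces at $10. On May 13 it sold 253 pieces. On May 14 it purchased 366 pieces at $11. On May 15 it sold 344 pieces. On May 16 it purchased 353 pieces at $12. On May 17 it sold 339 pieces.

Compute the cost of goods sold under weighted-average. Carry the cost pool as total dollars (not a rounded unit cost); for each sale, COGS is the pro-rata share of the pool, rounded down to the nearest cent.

COGS = $15,671.55

After May 3: 153 on hand, pool $1,989.00 (≈ $13.0000 each)
After May 5: 449 on hand, pool $5,245.00 (≈ $11.6815 each)
After May 8: 847 on hand, pool $8,827.00 (≈ $10.4215 each)
May 9, sell 543: 543/847 × $8,827.00 → $5,658.86
After May 11: 671 on hand, pool $6,838.14 (≈ $10.1910 each)
May 13, sell 253: 253/671 × $6,838.14 → $2,578.31
After May 14: 784 on hand, pool $8,285.83 (≈ $10.5687 each)
May 15, sell 344: 344/784 × $8,285.83 → $3,635.61
After May 16: 793 on hand, pool $8,886.22 (≈ $11.2058 each)
May 17, sell 339: 339/793 × $8,886.22 → $3,798.77
Total COGS = $5,658.86 + $2,578.31 + $3,635.61 + $3,798.77 = $15,671.55
Ending inventory (cost pool remaining) = $5,087.45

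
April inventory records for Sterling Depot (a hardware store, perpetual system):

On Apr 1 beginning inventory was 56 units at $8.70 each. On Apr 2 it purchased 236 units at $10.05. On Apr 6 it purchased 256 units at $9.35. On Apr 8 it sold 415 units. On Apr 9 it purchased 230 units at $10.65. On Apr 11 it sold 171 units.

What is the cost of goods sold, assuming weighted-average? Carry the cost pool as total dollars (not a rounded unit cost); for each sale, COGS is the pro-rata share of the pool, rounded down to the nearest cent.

COGS = $5,732.21

After Apr 1: 56 on hand, pool $487.20 (≈ $8.7000 each)
After Apr 2: 292 on hand, pool $2,859.00 (≈ $9.7911 each)
After Apr 6: 548 on hand, pool $5,252.60 (≈ $9.5850 each)
Apr 8, sell 415: 415/548 × $5,252.60 → $3,977.79
After Apr 9: 363 on hand, pool $3,724.31 (≈ $10.2598 each)
Apr 11, sell 171: 171/363 × $3,724.31 → $1,754.42
Total COGS = $3,977.79 + $1,754.42 = $5,732.21
Ending inventory (cost pool remaining) = $1,969.89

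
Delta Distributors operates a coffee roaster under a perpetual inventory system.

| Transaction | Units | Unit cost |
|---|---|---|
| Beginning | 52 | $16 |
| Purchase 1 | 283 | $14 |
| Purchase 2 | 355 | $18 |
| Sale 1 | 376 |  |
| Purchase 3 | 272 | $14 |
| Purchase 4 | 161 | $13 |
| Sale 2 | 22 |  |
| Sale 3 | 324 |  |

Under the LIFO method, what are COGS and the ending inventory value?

COGS = $11,367; ending inventory = $5,718

Sale 1 (376) [LIFO — newest first]: 355 @ $18 + 21 @ $14 = $6,684
Sale 2 (22) [LIFO — newest first]: 22 @ $13 = $286
Sale 3 (324) [LIFO — newest first]: 139 @ $13 + 185 @ $14 = $4,397
Total COGS = $6,684 + $286 + $4,397 = $11,367
Ending inventory: 52 @ $16 + 262 @ $14 + 87 @ $14 = $5,718
Check: goods available $17,085 = COGS $11,367 + ending $5,718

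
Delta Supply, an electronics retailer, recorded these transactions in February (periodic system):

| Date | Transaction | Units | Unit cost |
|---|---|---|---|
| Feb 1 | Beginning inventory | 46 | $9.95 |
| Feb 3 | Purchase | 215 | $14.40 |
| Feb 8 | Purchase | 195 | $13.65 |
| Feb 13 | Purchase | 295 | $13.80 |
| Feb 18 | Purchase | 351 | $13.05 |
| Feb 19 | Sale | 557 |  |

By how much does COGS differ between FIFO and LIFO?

$185.90

FIFO COGS: 46 @ $9.95 + 215 @ $14.40 + 195 @ $13.65 + 101 @ $13.80 = $7,609.25
LIFO COGS: 351 @ $13.05 + 206 @ $13.80 = $7,423.35
Difference = |$7,609.25 − $7,423.35| = $185.90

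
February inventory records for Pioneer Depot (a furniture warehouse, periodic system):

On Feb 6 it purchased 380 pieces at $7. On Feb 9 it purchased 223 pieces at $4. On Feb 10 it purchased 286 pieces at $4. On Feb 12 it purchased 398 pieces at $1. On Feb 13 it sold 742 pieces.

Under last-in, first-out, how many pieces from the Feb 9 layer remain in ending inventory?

165

Feb 13, 742 sold [LIFO — newest first]: 398 @ $1 + 286 @ $4 + 58 @ $4 = $1,774
Ending inventory: 380 @ $7 + 165 @ $4 = $3,320
Check: goods available $5,094 = COGS $1,774 + ending $3,320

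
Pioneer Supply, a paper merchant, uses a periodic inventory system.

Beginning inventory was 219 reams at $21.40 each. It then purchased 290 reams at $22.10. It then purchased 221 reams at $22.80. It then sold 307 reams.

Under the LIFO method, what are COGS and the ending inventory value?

COGS = $6,939.40; ending inventory = $9,195.00

Sale 1 (307) [LIFO — newest first]: 221 @ $22.80 + 86 @ $22.10 = $6,939.40
Ending inventory: 219 @ $21.40 + 204 @ $22.10 = $9,195.00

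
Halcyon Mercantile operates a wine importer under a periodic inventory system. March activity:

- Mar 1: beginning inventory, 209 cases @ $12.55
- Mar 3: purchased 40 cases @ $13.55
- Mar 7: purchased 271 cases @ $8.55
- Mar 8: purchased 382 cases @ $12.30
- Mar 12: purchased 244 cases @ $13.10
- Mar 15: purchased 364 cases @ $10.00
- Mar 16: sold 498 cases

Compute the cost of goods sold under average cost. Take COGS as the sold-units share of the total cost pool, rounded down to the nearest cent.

Mar 16, sell 498: 498/1510 × $17,017.00 → $5,612.22
Ending inventory (cost pool remaining) = $11,404.78

COGS = $5,612.22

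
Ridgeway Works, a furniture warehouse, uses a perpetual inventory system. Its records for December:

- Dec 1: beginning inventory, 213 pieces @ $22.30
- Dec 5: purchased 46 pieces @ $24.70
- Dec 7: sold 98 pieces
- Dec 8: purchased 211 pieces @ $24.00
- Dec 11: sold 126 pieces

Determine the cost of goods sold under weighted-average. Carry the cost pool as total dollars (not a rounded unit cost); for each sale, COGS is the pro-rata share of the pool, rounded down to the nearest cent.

After Dec 1: 213 on hand, pool $4,749.90 (≈ $22.3000 each)
After Dec 5: 259 on hand, pool $5,886.10 (≈ $22.7263 each)
Dec 7, sell 98: 98/259 × $5,886.10 → $2,227.17
After Dec 8: 372 on hand, pool $8,722.93 (≈ $23.4487 each)
Dec 11, sell 126: 126/372 × $8,722.93 → $2,954.54
Total COGS = $2,227.17 + $2,954.54 = $5,181.71
Ending inventory (cost pool remaining) = $5,768.39

COGS = $5,181.71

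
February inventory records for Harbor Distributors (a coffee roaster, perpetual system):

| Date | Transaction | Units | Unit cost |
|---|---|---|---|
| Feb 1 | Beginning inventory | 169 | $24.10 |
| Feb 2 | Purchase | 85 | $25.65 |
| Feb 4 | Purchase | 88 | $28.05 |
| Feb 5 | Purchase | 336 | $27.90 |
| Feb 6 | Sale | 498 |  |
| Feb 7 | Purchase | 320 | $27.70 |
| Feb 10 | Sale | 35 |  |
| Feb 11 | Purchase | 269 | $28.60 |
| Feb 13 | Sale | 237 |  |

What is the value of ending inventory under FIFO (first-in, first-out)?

Ending inventory = $14,009.00

Feb 6, 498 sold [FIFO — oldest first]: 169 @ $24.10 + 85 @ $25.65 + 88 @ $28.05 + 156 @ $27.90 = $13,073.95
Feb 10, 35 sold [FIFO — oldest first]: 35 @ $27.90 = $976.50
Feb 13, 237 sold [FIFO — oldest first]: 145 @ $27.90 + 92 @ $27.70 = $6,593.90
Total COGS = $13,073.95 + $976.50 + $6,593.90 = $20,644.35
Ending inventory: 228 @ $27.70 + 269 @ $28.60 = $14,009.00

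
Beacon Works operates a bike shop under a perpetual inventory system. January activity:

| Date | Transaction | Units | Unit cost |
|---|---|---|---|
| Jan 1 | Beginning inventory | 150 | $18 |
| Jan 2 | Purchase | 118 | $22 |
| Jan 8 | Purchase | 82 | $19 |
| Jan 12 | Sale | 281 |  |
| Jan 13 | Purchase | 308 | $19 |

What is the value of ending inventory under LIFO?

Jan 12, 281 sold [LIFO — newest first]: 82 @ $19 + 118 @ $22 + 81 @ $18 = $5,612
Ending inventory: 69 @ $18 + 308 @ $19 = $7,094

Ending inventory = $7,094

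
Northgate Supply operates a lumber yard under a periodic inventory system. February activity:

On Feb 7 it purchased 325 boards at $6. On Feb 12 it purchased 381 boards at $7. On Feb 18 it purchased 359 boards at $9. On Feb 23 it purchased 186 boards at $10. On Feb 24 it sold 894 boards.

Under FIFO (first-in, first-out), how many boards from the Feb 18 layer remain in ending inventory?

Feb 24, 894 sold [FIFO — oldest first]: 325 @ $6 + 381 @ $7 + 188 @ $9 = $6,309
Ending inventory: 171 @ $9 + 186 @ $10 = $3,399

171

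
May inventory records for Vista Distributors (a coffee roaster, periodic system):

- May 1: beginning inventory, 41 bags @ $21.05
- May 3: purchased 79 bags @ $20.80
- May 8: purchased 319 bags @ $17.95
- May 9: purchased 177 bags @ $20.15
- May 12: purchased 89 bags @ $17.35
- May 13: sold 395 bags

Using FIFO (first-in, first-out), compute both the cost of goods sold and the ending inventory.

May 13, 395 sold [FIFO — oldest first]: 41 @ $21.05 + 79 @ $20.80 + 275 @ $17.95 = $7,442.50
Ending inventory: 44 @ $17.95 + 177 @ $20.15 + 89 @ $17.35 = $5,900.50
Check: goods available $13,343.00 = COGS $7,442.50 + ending $5,900.50

COGS = $7,442.50; ending inventory = $5,900.50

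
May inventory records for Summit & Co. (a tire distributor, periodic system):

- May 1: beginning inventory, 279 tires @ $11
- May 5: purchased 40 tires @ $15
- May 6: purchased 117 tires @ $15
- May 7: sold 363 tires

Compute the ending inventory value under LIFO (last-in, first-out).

Ending inventory = $803

May 7, 363 sold [LIFO — newest first]: 117 @ $15 + 40 @ $15 + 206 @ $11 = $4,621
Ending inventory: 73 @ $11 = $803
Check: goods available $5,424 = COGS $4,621 + ending $803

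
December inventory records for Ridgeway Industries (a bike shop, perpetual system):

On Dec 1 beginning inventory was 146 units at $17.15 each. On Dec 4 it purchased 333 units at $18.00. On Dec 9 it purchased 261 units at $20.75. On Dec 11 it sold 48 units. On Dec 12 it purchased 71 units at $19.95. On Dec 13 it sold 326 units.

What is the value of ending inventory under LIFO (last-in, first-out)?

Dec 11, 48 sold [LIFO — newest first]: 48 @ $20.75 = $996.00
Dec 13, 326 sold [LIFO — newest first]: 71 @ $19.95 + 213 @ $20.75 + 42 @ $18.00 = $6,592.20
Total COGS = $996.00 + $6,592.20 = $7,588.20
Ending inventory: 146 @ $17.15 + 291 @ $18.00 = $7,741.90

Ending inventory = $7,741.90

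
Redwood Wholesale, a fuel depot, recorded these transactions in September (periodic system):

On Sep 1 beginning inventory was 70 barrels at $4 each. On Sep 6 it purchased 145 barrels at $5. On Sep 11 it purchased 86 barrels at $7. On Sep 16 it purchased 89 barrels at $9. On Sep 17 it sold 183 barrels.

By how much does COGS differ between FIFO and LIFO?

FIFO COGS: 70 @ $4 + 113 @ $5 = $845
LIFO COGS: 89 @ $9 + 86 @ $7 + 8 @ $5 = $1,443
Difference = |$845 − $1,443| = $598

$598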